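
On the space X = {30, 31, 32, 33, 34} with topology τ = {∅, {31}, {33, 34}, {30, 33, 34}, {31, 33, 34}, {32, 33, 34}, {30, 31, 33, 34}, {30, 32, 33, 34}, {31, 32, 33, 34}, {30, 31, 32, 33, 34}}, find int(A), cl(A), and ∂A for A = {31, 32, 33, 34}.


int(A) = {31, 32, 33, 34}, cl(A) = {30, 31, 32, 33, 34}, ∂A = {30}.

Closed sets in (X, τ) are complements of opens:
  closed(X, τ) = {∅, {30}, {31}, {32}, {30, 31}, {30, 32}, {31, 32}, {30, 31, 32}, {30, 32, 33, 34}, {30, 31, 32, 33, 34}}.
int(A) = ⋃ {U ∈ τ : U ⊆ A}. Opens contained in A: ∅, {31}, {33, 34}, {31, 33, 34}, {32, 33, 34}, {31, 32, 33, 34}.
Taking the union of these: int(A) = {31, 32, 33, 34}.
cl(A) = ⋂ {C closed : A ⊆ C}. Closed sets containing A: {30, 31, 32, 33, 34}.
Intersecting these: cl(A) = {30, 31, 32, 33, 34}.
∂A = cl(A) ∖ int(A) = {30, 31, 32, 33, 34} ∖ {31, 32, 33, 34} = {30}.


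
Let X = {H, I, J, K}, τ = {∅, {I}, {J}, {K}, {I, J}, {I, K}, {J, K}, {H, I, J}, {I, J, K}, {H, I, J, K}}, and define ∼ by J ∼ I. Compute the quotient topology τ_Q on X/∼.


X/∼ = {[H], [I=J], [K]}; |τ_Q| = 6.

Equivalence classes: [H], [I=J], [K].
Quotient map π: X → X/∼ sends H ↦ [H], I ↦ [I=J], J ↦ [I=J], K ↦ [K].
For each subset V ⊆ X/∼, compute π^{-1}(V) ⊆ X and check whether π^{-1}(V) ∈ τ. V is open in τ_Q iff π^{-1}(V) ∈ τ.
  V = {}: π^{-1}(V) = ∅ ∈ τ ✓.
  V = {[H]}: π^{-1}(V) = {H} ∉ τ ✗.
  V = {[I=J]}: π^{-1}(V) = {I, J} ∈ τ ✓.
  V = {[H], [I=J]}: π^{-1}(V) = {H, I, J} ∈ τ ✓.
  V = {[K]}: π^{-1}(V) = {K} ∈ τ ✓.
  V = {[H], [K]}: π^{-1}(V) = {H, K} ∉ τ ✗.
  V = {[I=J], [K]}: π^{-1}(V) = {I, J, K} ∈ τ ✓.
  V = {[H], [I=J], [K]}: π^{-1}(V) = {H, I, J, K} ∈ τ ✓.
Open sets in the quotient: τ_Q = {{}, {[I=J]}, {[H], [I=J]}, {[K]}, {[I=J], [K]}, {[H], [I=J], [K]}} (6 elements).


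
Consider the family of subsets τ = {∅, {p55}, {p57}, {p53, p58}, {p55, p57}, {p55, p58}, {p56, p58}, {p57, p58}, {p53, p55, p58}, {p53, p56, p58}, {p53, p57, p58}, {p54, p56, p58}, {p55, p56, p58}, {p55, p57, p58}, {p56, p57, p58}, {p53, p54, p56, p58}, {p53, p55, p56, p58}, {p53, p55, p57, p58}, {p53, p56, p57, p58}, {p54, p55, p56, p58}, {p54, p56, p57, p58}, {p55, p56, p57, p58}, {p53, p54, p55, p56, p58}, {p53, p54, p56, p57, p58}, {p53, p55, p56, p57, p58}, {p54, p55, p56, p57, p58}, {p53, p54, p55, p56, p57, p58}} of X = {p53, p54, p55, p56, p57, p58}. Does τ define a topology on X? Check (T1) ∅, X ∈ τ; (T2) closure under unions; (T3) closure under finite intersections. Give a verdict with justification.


τ is NOT a topology on X.

Axiom (T1): ∅ ∈ τ? Yes; X ∈ τ? Yes.
Axiom (T2/T3): check pairwise unions and intersections of members of τ.
Counterexample for (T3): {p53, p58} ∩ {p55, p58} = {p58} ∉ τ. Therefore τ is NOT a topology.


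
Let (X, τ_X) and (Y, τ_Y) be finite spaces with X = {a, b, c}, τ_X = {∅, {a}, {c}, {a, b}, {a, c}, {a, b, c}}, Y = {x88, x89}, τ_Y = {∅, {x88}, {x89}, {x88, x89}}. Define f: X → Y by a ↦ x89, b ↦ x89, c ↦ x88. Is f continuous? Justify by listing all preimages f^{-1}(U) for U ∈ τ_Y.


f IS continuous.

Compute f^{-1}(U) for each U ∈ τ_Y:
  U = ∅: f^{-1}(U) = ∅ ∈ τ_X ✓.
  U = {x88}: f^{-1}(U) = {c} ∈ τ_X ✓.
  U = {x89}: f^{-1}(U) = {a, b} ∈ τ_X ✓.
  U = {x88, x89}: f^{-1}(U) = {a, b, c} ∈ τ_X ✓.
Every preimage lies in τ_X, so f IS continuous.


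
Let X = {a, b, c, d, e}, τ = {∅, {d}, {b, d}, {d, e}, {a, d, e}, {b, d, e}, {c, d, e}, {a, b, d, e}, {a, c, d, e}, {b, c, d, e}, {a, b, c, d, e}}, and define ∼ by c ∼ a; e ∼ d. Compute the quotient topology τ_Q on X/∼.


X/∼ = {[a=c], [b], [d=e]}; |τ_Q| = 5.

Equivalence classes: [a=c], [b], [d=e].
Quotient map π: X → X/∼ sends a ↦ [a=c], b ↦ [b], c ↦ [a=c], d ↦ [d=e], e ↦ [d=e].
For each subset V ⊆ X/∼, compute π^{-1}(V) ⊆ X and check whether π^{-1}(V) ∈ τ. V is open in τ_Q iff π^{-1}(V) ∈ τ.
  V = {}: π^{-1}(V) = ∅ ∈ τ ✓.
  V = {[a=c]}: π^{-1}(V) = {a, c} ∉ τ ✗.
  V = {[b]}: π^{-1}(V) = {b} ∉ τ ✗.
  V = {[a=c], [b]}: π^{-1}(V) = {a, b, c} ∉ τ ✗.
  V = {[d=e]}: π^{-1}(V) = {d, e} ∈ τ ✓.
  V = {[a=c], [d=e]}: π^{-1}(V) = {a, c, d, e} ∈ τ ✓.
  V = {[b], [d=e]}: π^{-1}(V) = {b, d, e} ∈ τ ✓.
  V = {[a=c], [b], [d=e]}: π^{-1}(V) = {a, b, c, d, e} ∈ τ ✓.
Open sets in the quotient: τ_Q = {{}, {[d=e]}, {[a=c], [d=e]}, {[b], [d=e]}, {[a=c], [b], [d=e]}} (5 elements).


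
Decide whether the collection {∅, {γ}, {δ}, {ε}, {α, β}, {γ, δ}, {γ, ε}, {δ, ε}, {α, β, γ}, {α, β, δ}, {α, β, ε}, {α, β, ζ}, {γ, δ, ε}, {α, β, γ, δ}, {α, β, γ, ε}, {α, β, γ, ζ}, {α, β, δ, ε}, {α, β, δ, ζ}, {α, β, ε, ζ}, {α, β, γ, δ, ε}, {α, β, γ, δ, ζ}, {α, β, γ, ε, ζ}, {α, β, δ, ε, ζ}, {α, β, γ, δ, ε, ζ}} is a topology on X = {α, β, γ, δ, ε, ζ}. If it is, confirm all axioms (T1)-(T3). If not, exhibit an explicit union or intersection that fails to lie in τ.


τ IS a topology on X.

Axiom (T1): ∅ ∈ τ? Yes; X ∈ τ? Yes.
Axiom (T2/T3): check pairwise unions and intersections of members of τ.
All pairwise intersections and unions checked — each lies in τ. Therefore τ satisfies (T1), (T2), (T3): it IS a topology on X.


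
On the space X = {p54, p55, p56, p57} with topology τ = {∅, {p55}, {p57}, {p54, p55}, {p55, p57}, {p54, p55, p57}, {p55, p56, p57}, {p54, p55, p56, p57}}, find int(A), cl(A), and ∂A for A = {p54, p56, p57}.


int(A) = {p57}, cl(A) = {p54, p56, p57}, ∂A = {p54, p56}.

Closed sets in (X, τ) are complements of opens:
  closed(X, τ) = {∅, {p54}, {p56}, {p54, p56}, {p56, p57}, {p54, p55, p56}, {p54, p56, p57}, {p54, p55, p56, p57}}.
int(A) = ⋃ {U ∈ τ : U ⊆ A}. Opens contained in A: ∅, {p57}.
Taking the union of these: int(A) = {p57}.
cl(A) = ⋂ {C closed : A ⊆ C}. Closed sets containing A: {p54, p56, p57}, {p54, p55, p56, p57}.
Intersecting these: cl(A) = {p54, p56, p57}.
∂A = cl(A) ∖ int(A) = {p54, p56, p57} ∖ {p57} = {p54, p56}.


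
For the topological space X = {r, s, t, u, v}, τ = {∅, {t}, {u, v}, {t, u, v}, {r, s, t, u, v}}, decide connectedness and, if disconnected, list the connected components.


(X, τ) is connected.

Find clopen sets (U ∈ τ with X ∖ U ∈ τ):
  U = ∅, X ∖ U = {r, s, t, u, v} — both open, so U is clopen.
  U = {r, s, t, u, v}, X ∖ U = ∅ — both open, so U is clopen.
Only trivial clopens (∅ and X) exist, so (X, τ) is connected.
Compute connected components by grouping points that agree on all clopens:
  component: {r, s, t, u, v}


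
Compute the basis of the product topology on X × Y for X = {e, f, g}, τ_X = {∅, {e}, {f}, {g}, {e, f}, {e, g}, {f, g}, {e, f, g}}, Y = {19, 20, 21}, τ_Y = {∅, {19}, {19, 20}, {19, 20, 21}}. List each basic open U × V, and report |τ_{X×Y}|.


Basis B = {∅ × ∅, {e} × {19}, {f} × {19}, {g} × {19}, {e} × {19, 20}, {e, f} × {19}, {e, g} × {19}, {f} × {19, 20}, {f, g} × {19}, {g} × {19, 20}, {e} × {19, 20, 21}, {e, f, g} × {19}, {f} × {19, 20, 21}, {g} × {19, 20, 21}, {e, f} × {19, 20}, {e, g} × {19, 20}, {f, g} × {19, 20}, {e, f} × {19, 20, 21}, {e, g} × {19, 20, 21}, {e, f, g} × {19, 20}, {f, g} × {19, 20, 21}, {e, f, g} × {19, 20, 21}}; |τ_{X×Y}| = 64.

Enumerate products U × V with U ∈ τ_X, V ∈ τ_Y (deduplicated):
  ∅ × ∅ = {} (∅)
  {e} × {19} = {(e,19)}
  {f} × {19} = {(f,19)}
  {g} × {19} = {(g,19)}
  {e} × {19, 20} = {(e,19), (e,20)}
  {e, f} × {19} = {(e,19), (f,19)}
  {e, g} × {19} = {(e,19), (g,19)}
  {f} × {19, 20} = {(f,19), (f,20)}
  {f, g} × {19} = {(f,19), (g,19)}
  {g} × {19, 20} = {(g,19), (g,20)}
  {e} × {19, 20, 21} = {(e,19), (e,20), (e,21)}
  {e, f, g} × {19} = {(e,19), (f,19), (g,19)}
  {f} × {19, 20, 21} = {(f,19), (f,20), (f,21)}
  {g} × {19, 20, 21} = {(g,19), (g,20), (g,21)}
  {e, f} × {19, 20} = {(e,19), (e,20), (f,19), (f,20)}
  {e, g} × {19, 20} = {(e,19), (e,20), (g,19), (g,20)}
  {f, g} × {19, 20} = {(f,19), (f,20), (g,19), (g,20)}
  {e, f} × {19, 20, 21} = {(e,19), (e,20), (e,21), (f,19), (f,20), (f,21)}
  {e, g} × {19, 20, 21} = {(e,19), (e,20), (e,21), (g,19), (g,20), (g,21)}
  {e, f, g} × {19, 20} = {(e,19), (e,20), (f,19), (f,20), (g,19), (g,20)}
  {f, g} × {19, 20, 21} = {(f,19), (f,20), (f,21), (g,19), (g,20), (g,21)}
  {e, f, g} × {19, 20, 21} = {(e,19), (e,20), (e,21), (f,19), (f,20), (f,21), (g,19), (g,20), (g,21)}
These 22 distinct sets form the basis B.
Close under arbitrary unions to get τ_{X×Y}; counting gives |τ_{X×Y}| = 64.


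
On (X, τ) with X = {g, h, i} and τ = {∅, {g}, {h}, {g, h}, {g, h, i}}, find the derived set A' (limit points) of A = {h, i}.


A' = {i}

For each x ∈ X, list the open sets U ∈ τ with x ∈ U, then check whether U ∩ (A ∖ {x}) ≠ ∅ for every such U.
  x = g: open {g} ∋ x has {g} ∩ (A ∖ {g}) = ∅, so x is NOT a limit point.
  x = h: open {h} ∋ x has {h} ∩ (A ∖ {h}) = ∅, so x is NOT a limit point.
  x = i: opens ∋ x are {g, h, i}; each meets A ∖ {i}, so x IS a limit point.
Collecting: A' = {i}.


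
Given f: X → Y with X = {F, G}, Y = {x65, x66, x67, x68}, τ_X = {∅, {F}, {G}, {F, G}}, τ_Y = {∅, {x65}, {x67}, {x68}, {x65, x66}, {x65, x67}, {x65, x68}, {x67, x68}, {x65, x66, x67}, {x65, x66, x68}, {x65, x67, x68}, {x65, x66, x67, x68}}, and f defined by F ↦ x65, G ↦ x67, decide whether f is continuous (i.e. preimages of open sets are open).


f IS continuous.

Compute f^{-1}(U) for each U ∈ τ_Y:
  U = ∅: f^{-1}(U) = ∅ ∈ τ_X ✓.
  U = {x65}: f^{-1}(U) = {F} ∈ τ_X ✓.
  U = {x67}: f^{-1}(U) = {G} ∈ τ_X ✓.
  U = {x68}: f^{-1}(U) = ∅ ∈ τ_X ✓.
  U = {x65, x66}: f^{-1}(U) = {F} ∈ τ_X ✓.
  U = {x65, x67}: f^{-1}(U) = {F, G} ∈ τ_X ✓.
  U = {x65, x68}: f^{-1}(U) = {F} ∈ τ_X ✓.
  U = {x67, x68}: f^{-1}(U) = {G} ∈ τ_X ✓.
  U = {x65, x66, x67}: f^{-1}(U) = {F, G} ∈ τ_X ✓.
  U = {x65, x66, x68}: f^{-1}(U) = {F} ∈ τ_X ✓.
  U = {x65, x67, x68}: f^{-1}(U) = {F, G} ∈ τ_X ✓.
  U = {x65, x66, x67, x68}: f^{-1}(U) = {F, G} ∈ τ_X ✓.
Every preimage lies in τ_X, so f IS continuous.


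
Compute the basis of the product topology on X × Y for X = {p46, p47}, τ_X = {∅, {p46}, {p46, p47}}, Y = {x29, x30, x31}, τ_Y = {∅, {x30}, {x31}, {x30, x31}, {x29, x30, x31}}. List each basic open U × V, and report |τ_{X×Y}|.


Basis B = {∅ × ∅, {p46} × {x30}, {p46} × {x31}, {p46} × {x30, x31}, {p46, p47} × {x30}, {p46, p47} × {x31}, {p46} × {x29, x30, x31}, {p46, p47} × {x30, x31}, {p46, p47} × {x29, x30, x31}}; |τ_{X×Y}| = 14.

Enumerate products U × V with U ∈ τ_X, V ∈ τ_Y (deduplicated):
  ∅ × ∅ = {} (∅)
  {p46} × {x30} = {(p46,x30)}
  {p46} × {x31} = {(p46,x31)}
  {p46} × {x30, x31} = {(p46,x30), (p46,x31)}
  {p46, p47} × {x30} = {(p46,x30), (p47,x30)}
  {p46, p47} × {x31} = {(p46,x31), (p47,x31)}
  {p46} × {x29, x30, x31} = {(p46,x29), (p46,x30), (p46,x31)}
  {p46, p47} × {x30, x31} = {(p46,x30), (p46,x31), (p47,x30), (p47,x31)}
  {p46, p47} × {x29, x30, x31} = {(p46,x29), (p46,x30), (p46,x31), (p47,x29), (p47,x30), (p47,x31)}
These 9 distinct sets form the basis B.
Close under arbitrary unions to get τ_{X×Y}; counting gives |τ_{X×Y}| = 14.


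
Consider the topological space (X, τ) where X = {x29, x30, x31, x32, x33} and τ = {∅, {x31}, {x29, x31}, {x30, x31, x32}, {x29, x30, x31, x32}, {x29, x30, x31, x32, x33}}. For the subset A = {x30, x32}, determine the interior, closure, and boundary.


int(A) = ∅, cl(A) = {x30, x32, x33}, ∂A = {x30, x32, x33}.

Closed sets in (X, τ) are complements of opens:
  closed(X, τ) = {∅, {x33}, {x29, x33}, {x30, x32, x33}, {x29, x30, x32, x33}, {x29, x30, x31, x32, x33}}.
int(A) = ⋃ {U ∈ τ : U ⊆ A}. Opens contained in A: ∅.
Taking the union of these: int(A) = ∅.
cl(A) = ⋂ {C closed : A ⊆ C}. Closed sets containing A: {x30, x32, x33}, {x29, x30, x32, x33}, {x29, x30, x31, x32, x33}.
Intersecting these: cl(A) = {x30, x32, x33}.
∂A = cl(A) ∖ int(A) = {x30, x32, x33} ∖ ∅ = {x30, x32, x33}.


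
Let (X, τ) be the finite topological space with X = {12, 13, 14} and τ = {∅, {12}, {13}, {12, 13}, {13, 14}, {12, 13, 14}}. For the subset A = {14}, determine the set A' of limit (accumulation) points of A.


A' = ∅

For each x ∈ X, list the open sets U ∈ τ with x ∈ U, then check whether U ∩ (A ∖ {x}) ≠ ∅ for every such U.
  x = 12: open {12} ∋ x has {12} ∩ (A ∖ {12}) = ∅, so x is NOT a limit point.
  x = 13: open {13} ∋ x has {13} ∩ (A ∖ {13}) = ∅, so x is NOT a limit point.
  x = 14: open {13, 14} ∋ x has {13, 14} ∩ (A ∖ {14}) = ∅, so x is NOT a limit point.
Collecting: A' = ∅.


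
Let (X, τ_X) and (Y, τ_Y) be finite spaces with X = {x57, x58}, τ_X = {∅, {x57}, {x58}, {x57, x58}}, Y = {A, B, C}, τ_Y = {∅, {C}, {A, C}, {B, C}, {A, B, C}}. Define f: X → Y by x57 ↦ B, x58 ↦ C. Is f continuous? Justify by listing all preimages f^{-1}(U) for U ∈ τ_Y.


f IS continuous.

Compute f^{-1}(U) for each U ∈ τ_Y:
  U = ∅: f^{-1}(U) = ∅ ∈ τ_X ✓.
  U = {C}: f^{-1}(U) = {x58} ∈ τ_X ✓.
  U = {A, C}: f^{-1}(U) = {x58} ∈ τ_X ✓.
  U = {B, C}: f^{-1}(U) = {x57, x58} ∈ τ_X ✓.
  U = {A, B, C}: f^{-1}(U) = {x57, x58} ∈ τ_X ✓.
Every preimage lies in τ_X, so f IS continuous.


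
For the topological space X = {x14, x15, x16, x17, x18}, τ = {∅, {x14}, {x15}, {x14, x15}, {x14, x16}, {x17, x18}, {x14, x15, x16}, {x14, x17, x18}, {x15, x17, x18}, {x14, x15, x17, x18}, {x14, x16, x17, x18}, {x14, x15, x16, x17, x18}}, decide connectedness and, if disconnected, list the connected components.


(X, τ) is disconnected; components = [{x15}, {x14, x16}, {x17, x18}].

Find clopen sets (U ∈ τ with X ∖ U ∈ τ):
  U = ∅, X ∖ U = {x14, x15, x16, x17, x18} — both open, so U is clopen.
  U = {x15}, X ∖ U = {x14, x16, x17, x18} — both open, so U is clopen.
  U = {x14, x16}, X ∖ U = {x15, x17, x18} — both open, so U is clopen.
  U = {x17, x18}, X ∖ U = {x14, x15, x16} — both open, so U is clopen.
  U = {x14, x15, x16}, X ∖ U = {x17, x18} — both open, so U is clopen.
  U = {x15, x17, x18}, X ∖ U = {x14, x16} — both open, so U is clopen.
  U = {x14, x16, x17, x18}, X ∖ U = {x15} — both open, so U is clopen.
  U = {x14, x15, x16, x17, x18}, X ∖ U = ∅ — both open, so U is clopen.
Nontrivial clopen(s) exist: e.g. {x15, x17, x18}. So (X, τ) is disconnected.
Compute connected components by grouping points that agree on all clopens:
  component: {x15}
  component: {x14, x16}
  component: {x17, x18}


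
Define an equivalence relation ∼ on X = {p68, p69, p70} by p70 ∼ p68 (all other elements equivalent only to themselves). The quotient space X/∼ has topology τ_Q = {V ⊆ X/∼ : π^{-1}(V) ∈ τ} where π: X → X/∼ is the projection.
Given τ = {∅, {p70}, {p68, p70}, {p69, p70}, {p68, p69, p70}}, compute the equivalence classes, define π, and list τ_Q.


X/∼ = {[p68=p70], [p69]}; |τ_Q| = 3.

Equivalence classes: [p68=p70], [p69].
Quotient map π: X → X/∼ sends p68 ↦ [p68=p70], p69 ↦ [p69], p70 ↦ [p68=p70].
For each subset V ⊆ X/∼, compute π^{-1}(V) ⊆ X and check whether π^{-1}(V) ∈ τ. V is open in τ_Q iff π^{-1}(V) ∈ τ.
  V = {}: π^{-1}(V) = ∅ ∈ τ ✓.
  V = {[p68=p70]}: π^{-1}(V) = {p68, p70} ∈ τ ✓.
  V = {[p69]}: π^{-1}(V) = {p69} ∉ τ ✗.
  V = {[p68=p70], [p69]}: π^{-1}(V) = {p68, p69, p70} ∈ τ ✓.
Open sets in the quotient: τ_Q = {{}, {[p68=p70]}, {[p68=p70], [p69]}} (3 elements).


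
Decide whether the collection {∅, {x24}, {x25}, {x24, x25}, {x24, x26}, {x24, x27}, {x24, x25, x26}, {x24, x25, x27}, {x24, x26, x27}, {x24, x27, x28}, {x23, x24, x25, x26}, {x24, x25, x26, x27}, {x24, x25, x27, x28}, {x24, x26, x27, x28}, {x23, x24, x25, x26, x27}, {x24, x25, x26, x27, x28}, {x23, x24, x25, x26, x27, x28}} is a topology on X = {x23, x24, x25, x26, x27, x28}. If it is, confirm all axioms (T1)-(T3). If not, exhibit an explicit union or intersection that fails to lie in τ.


τ IS a topology on X.

Axiom (T1): ∅ ∈ τ? Yes; X ∈ τ? Yes.
Axiom (T2/T3): check pairwise unions and intersections of members of τ.
All pairwise intersections and unions checked — each lies in τ. Therefore τ satisfies (T1), (T2), (T3): it IS a topology on X.


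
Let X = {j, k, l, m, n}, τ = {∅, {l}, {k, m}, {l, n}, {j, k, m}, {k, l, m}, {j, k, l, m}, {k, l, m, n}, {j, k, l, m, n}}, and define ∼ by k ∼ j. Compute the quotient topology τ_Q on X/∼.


X/∼ = {[j=k], [l], [m], [n]}; |τ_Q| = 6.

Equivalence classes: [j=k], [l], [m], [n].
Quotient map π: X → X/∼ sends j ↦ [j=k], k ↦ [j=k], l ↦ [l], m ↦ [m], n ↦ [n].
For each subset V ⊆ X/∼, compute π^{-1}(V) ⊆ X and check whether π^{-1}(V) ∈ τ. V is open in τ_Q iff π^{-1}(V) ∈ τ.
  V = {}: π^{-1}(V) = ∅ ∈ τ ✓.
  V = {[j=k]}: π^{-1}(V) = {j, k} ∉ τ ✗.
  V = {[l]}: π^{-1}(V) = {l} ∈ τ ✓.
  V = {[j=k], [l]}: π^{-1}(V) = {j, k, l} ∉ τ ✗.
  V = {[m]}: π^{-1}(V) = {m} ∉ τ ✗.
  V = {[j=k], [m]}: π^{-1}(V) = {j, k, m} ∈ τ ✓.
  V = {[l], [m]}: π^{-1}(V) = {l, m} ∉ τ ✗.
  V = {[j=k], [l], [m]}: π^{-1}(V) = {j, k, l, m} ∈ τ ✓.
  V = {[n]}: π^{-1}(V) = {n} ∉ τ ✗.
  V = {[j=k], [n]}: π^{-1}(V) = {j, k, n} ∉ τ ✗.
  V = {[l], [n]}: π^{-1}(V) = {l, n} ∈ τ ✓.
  V = {[j=k], [l], [n]}: π^{-1}(V) = {j, k, l, n} ∉ τ ✗.
  V = {[m], [n]}: π^{-1}(V) = {m, n} ∉ τ ✗.
  V = {[j=k], [m], [n]}: π^{-1}(V) = {j, k, m, n} ∉ τ ✗.
  V = {[l], [m], [n]}: π^{-1}(V) = {l, m, n} ∉ τ ✗.
  V = {[j=k], [l], [m], [n]}: π^{-1}(V) = {j, k, l, m, n} ∈ τ ✓.
Open sets in the quotient: τ_Q = {{}, {[l]}, {[j=k], [m]}, {[j=k], [l], [m]}, {[l], [n]}, {[j=k], [l], [m], [n]}} (6 elements).


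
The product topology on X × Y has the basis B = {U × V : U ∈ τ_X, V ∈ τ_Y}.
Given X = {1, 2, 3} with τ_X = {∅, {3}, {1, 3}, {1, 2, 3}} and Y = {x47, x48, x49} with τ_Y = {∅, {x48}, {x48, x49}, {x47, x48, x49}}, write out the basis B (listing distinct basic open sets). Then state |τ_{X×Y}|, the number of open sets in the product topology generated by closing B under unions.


Basis B = {∅ × ∅, {3} × {x48}, {1, 3} × {x48}, {3} × {x48, x49}, {1, 2, 3} × {x48}, {3} × {x47, x48, x49}, {1, 3} × {x48, x49}, {1, 3} × {x47, x48, x49}, {1, 2, 3} × {x48, x49}, {1, 2, 3} × {x47, x48, x49}}; |τ_{X×Y}| = 20.

Enumerate products U × V with U ∈ τ_X, V ∈ τ_Y (deduplicated):
  ∅ × ∅ = {} (∅)
  {3} × {x48} = {(3,x48)}
  {1, 3} × {x48} = {(1,x48), (3,x48)}
  {3} × {x48, x49} = {(3,x48), (3,x49)}
  {1, 2, 3} × {x48} = {(1,x48), (2,x48), (3,x48)}
  {3} × {x47, x48, x49} = {(3,x47), (3,x48), (3,x49)}
  {1, 3} × {x48, x49} = {(1,x48), (1,x49), (3,x48), (3,x49)}
  {1, 3} × {x47, x48, x49} = {(1,x47), (1,x48), (1,x49), (3,x47), (3,x48), (3,x49)}
  {1, 2, 3} × {x48, x49} = {(1,x48), (1,x49), (2,x48), (2,x49), (3,x48), (3,x49)}
  {1, 2, 3} × {x47, x48, x49} = {(1,x47), (1,x48), (1,x49), (2,x47), (2,x48), (2,x49), (3,x47), (3,x48), (3,x49)}
These 10 distinct sets form the basis B.
Close under arbitrary unions to get τ_{X×Y}; counting gives |τ_{X×Y}| = 20.


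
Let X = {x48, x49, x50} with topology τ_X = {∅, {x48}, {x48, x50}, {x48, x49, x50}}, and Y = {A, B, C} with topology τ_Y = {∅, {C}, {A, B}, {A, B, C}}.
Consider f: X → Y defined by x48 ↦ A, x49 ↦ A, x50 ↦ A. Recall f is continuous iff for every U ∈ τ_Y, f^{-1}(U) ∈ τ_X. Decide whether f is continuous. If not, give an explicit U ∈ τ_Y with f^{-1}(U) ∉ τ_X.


f IS continuous.

Compute f^{-1}(U) for each U ∈ τ_Y:
  U = ∅: f^{-1}(U) = ∅ ∈ τ_X ✓.
  U = {C}: f^{-1}(U) = ∅ ∈ τ_X ✓.
  U = {A, B}: f^{-1}(U) = {x48, x49, x50} ∈ τ_X ✓.
  U = {A, B, C}: f^{-1}(U) = {x48, x49, x50} ∈ τ_X ✓.
Every preimage lies in τ_X, so f IS continuous.


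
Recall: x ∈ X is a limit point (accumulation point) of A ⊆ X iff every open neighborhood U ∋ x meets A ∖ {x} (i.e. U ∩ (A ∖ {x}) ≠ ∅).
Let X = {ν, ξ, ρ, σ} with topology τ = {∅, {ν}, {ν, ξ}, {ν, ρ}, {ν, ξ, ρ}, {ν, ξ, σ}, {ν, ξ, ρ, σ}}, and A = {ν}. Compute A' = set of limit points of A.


A' = {ξ, ρ, σ}

For each x ∈ X, list the open sets U ∈ τ with x ∈ U, then check whether U ∩ (A ∖ {x}) ≠ ∅ for every such U.
  x = ν: open {ν} ∋ x has {ν} ∩ (A ∖ {ν}) = ∅, so x is NOT a limit point.
  x = ξ: opens ∋ x are {ν, ξ}, {ν, ξ, ρ}, {ν, ξ, σ}, {ν, ξ, ρ, σ}; each meets A ∖ {ξ}, so x IS a limit point.
  x = ρ: opens ∋ x are {ν, ρ}, {ν, ξ, ρ}, {ν, ξ, ρ, σ}; each meets A ∖ {ρ}, so x IS a limit point.
  x = σ: opens ∋ x are {ν, ξ, σ}, {ν, ξ, ρ, σ}; each meets A ∖ {σ}, so x IS a limit point.
Collecting: A' = {ξ, ρ, σ}.


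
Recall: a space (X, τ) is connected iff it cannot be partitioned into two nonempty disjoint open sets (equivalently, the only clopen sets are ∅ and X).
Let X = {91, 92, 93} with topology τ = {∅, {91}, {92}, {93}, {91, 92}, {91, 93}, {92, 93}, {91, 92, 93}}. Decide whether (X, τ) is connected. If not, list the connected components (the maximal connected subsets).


(X, τ) is disconnected; components = [{91}, {92}, {93}].

Find clopen sets (U ∈ τ with X ∖ U ∈ τ):
  U = ∅, X ∖ U = {91, 92, 93} — both open, so U is clopen.
  U = {91}, X ∖ U = {92, 93} — both open, so U is clopen.
  U = {92}, X ∖ U = {91, 93} — both open, so U is clopen.
  U = {93}, X ∖ U = {91, 92} — both open, so U is clopen.
  U = {91, 92}, X ∖ U = {93} — both open, so U is clopen.
  U = {91, 93}, X ∖ U = {92} — both open, so U is clopen.
  U = {92, 93}, X ∖ U = {91} — both open, so U is clopen.
  U = {91, 92, 93}, X ∖ U = ∅ — both open, so U is clopen.
Nontrivial clopen(s) exist: e.g. {91}. So (X, τ) is disconnected.
Compute connected components by grouping points that agree on all clopens:
  component: {91}
  component: {92}
  component: {93}


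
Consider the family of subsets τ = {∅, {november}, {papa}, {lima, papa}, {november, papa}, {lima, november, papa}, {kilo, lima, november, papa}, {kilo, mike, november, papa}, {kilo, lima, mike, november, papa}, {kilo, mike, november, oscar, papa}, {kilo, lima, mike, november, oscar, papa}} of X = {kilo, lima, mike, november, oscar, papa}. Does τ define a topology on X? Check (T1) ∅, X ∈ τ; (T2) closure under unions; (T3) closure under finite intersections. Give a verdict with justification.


τ is NOT a topology on X.

Axiom (T1): ∅ ∈ τ? Yes; X ∈ τ? Yes.
Axiom (T2/T3): check pairwise unions and intersections of members of τ.
Counterexample for (T3): {kilo, lima, november, papa} ∩ {kilo, mike, november, papa} = {kilo, november, papa} ∉ τ. Therefore τ is NOT a topology.


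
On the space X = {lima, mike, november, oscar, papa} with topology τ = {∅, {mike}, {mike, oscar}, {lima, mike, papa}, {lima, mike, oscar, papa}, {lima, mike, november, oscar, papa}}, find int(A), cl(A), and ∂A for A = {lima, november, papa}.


int(A) = ∅, cl(A) = {lima, november, papa}, ∂A = {lima, november, papa}.

Closed sets in (X, τ) are complements of opens:
  closed(X, τ) = {∅, {november}, {november, oscar}, {lima, november, papa}, {lima, november, oscar, papa}, {lima, mike, november, oscar, papa}}.
int(A) = ⋃ {U ∈ τ : U ⊆ A}. Opens contained in A: ∅.
Taking the union of these: int(A) = ∅.
cl(A) = ⋂ {C closed : A ⊆ C}. Closed sets containing A: {lima, november, papa}, {lima, november, oscar, papa}, {lima, mike, november, oscar, papa}.
Intersecting these: cl(A) = {lima, november, papa}.
∂A = cl(A) ∖ int(A) = {lima, november, papa} ∖ ∅ = {lima, november, papa}.


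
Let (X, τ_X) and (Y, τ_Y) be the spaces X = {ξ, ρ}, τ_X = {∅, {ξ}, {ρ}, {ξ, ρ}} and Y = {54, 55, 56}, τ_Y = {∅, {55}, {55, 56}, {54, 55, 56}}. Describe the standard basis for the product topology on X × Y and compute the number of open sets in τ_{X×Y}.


Basis B = {∅ × ∅, {ξ} × {55}, {ρ} × {55}, {ξ} × {55, 56}, {ξ, ρ} × {55}, {ρ} × {55, 56}, {ξ} × {54, 55, 56}, {ρ} × {54, 55, 56}, {ξ, ρ} × {55, 56}, {ξ, ρ} × {54, 55, 56}}; |τ_{X×Y}| = 16.

Enumerate products U × V with U ∈ τ_X, V ∈ τ_Y (deduplicated):
  ∅ × ∅ = {} (∅)
  {ξ} × {55} = {(ξ,55)}
  {ρ} × {55} = {(ρ,55)}
  {ξ} × {55, 56} = {(ξ,55), (ξ,56)}
  {ξ, ρ} × {55} = {(ξ,55), (ρ,55)}
  {ρ} × {55, 56} = {(ρ,55), (ρ,56)}
  {ξ} × {54, 55, 56} = {(ξ,54), (ξ,55), (ξ,56)}
  {ρ} × {54, 55, 56} = {(ρ,54), (ρ,55), (ρ,56)}
  {ξ, ρ} × {55, 56} = {(ξ,55), (ξ,56), (ρ,55), (ρ,56)}
  {ξ, ρ} × {54, 55, 56} = {(ξ,54), (ξ,55), (ξ,56), (ρ,54), (ρ,55), (ρ,56)}
These 10 distinct sets form the basis B.
Close under arbitrary unions to get τ_{X×Y}; counting gives |τ_{X×Y}| = 16.


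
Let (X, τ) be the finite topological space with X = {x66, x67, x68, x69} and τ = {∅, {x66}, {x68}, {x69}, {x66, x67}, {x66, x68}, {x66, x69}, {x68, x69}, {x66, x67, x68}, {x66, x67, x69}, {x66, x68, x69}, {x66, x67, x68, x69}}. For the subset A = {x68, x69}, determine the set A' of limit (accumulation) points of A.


A' = ∅

For each x ∈ X, list the open sets U ∈ τ with x ∈ U, then check whether U ∩ (A ∖ {x}) ≠ ∅ for every such U.
  x = x66: open {x66} ∋ x has {x66} ∩ (A ∖ {x66}) = ∅, so x is NOT a limit point.
  x = x67: open {x66, x67} ∋ x has {x66, x67} ∩ (A ∖ {x67}) = ∅, so x is NOT a limit point.
  x = x68: open {x68} ∋ x has {x68} ∩ (A ∖ {x68}) = ∅, so x is NOT a limit point.
  x = x69: open {x69} ∋ x has {x69} ∩ (A ∖ {x69}) = ∅, so x is NOT a limit point.
Collecting: A' = ∅.


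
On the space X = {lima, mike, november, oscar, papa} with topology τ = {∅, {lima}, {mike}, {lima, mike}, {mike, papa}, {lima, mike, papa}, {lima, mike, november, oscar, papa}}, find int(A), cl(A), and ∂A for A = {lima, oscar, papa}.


int(A) = {lima}, cl(A) = {lima, november, oscar, papa}, ∂A = {november, oscar, papa}.

Closed sets in (X, τ) are complements of opens:
  closed(X, τ) = {∅, {november, oscar}, {lima, november, oscar}, {november, oscar, papa}, {lima, november, oscar, papa}, {mike, november, oscar, papa}, {lima, mike, november, oscar, papa}}.
int(A) = ⋃ {U ∈ τ : U ⊆ A}. Opens contained in A: ∅, {lima}.
Taking the union of these: int(A) = {lima}.
cl(A) = ⋂ {C closed : A ⊆ C}. Closed sets containing A: {lima, november, oscar, papa}, {lima, mike, november, oscar, papa}.
Intersecting these: cl(A) = {lima, november, oscar, papa}.
∂A = cl(A) ∖ int(A) = {lima, november, oscar, papa} ∖ {lima} = {november, oscar, papa}.


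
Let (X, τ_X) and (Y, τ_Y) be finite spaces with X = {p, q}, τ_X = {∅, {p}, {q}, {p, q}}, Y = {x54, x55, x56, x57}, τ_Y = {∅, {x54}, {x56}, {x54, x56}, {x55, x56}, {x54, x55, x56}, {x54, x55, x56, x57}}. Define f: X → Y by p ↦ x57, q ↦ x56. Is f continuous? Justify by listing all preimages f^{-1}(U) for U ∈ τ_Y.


f IS continuous.

Compute f^{-1}(U) for each U ∈ τ_Y:
  U = ∅: f^{-1}(U) = ∅ ∈ τ_X ✓.
  U = {x54}: f^{-1}(U) = ∅ ∈ τ_X ✓.
  U = {x56}: f^{-1}(U) = {q} ∈ τ_X ✓.
  U = {x54, x56}: f^{-1}(U) = {q} ∈ τ_X ✓.
  U = {x55, x56}: f^{-1}(U) = {q} ∈ τ_X ✓.
  U = {x54, x55, x56}: f^{-1}(U) = {q} ∈ τ_X ✓.
  U = {x54, x55, x56, x57}: f^{-1}(U) = {p, q} ∈ τ_X ✓.
Every preimage lies in τ_X, so f IS continuous.


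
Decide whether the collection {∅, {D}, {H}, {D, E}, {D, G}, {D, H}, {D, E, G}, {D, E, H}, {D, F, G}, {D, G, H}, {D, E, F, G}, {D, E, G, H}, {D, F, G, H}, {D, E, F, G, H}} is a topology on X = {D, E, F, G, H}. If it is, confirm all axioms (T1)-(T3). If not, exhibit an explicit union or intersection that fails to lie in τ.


τ IS a topology on X.

Axiom (T1): ∅ ∈ τ? Yes; X ∈ τ? Yes.
Axiom (T2/T3): check pairwise unions and intersections of members of τ.
All pairwise intersections and unions checked — each lies in τ. Therefore τ satisfies (T1), (T2), (T3): it IS a topology on X.


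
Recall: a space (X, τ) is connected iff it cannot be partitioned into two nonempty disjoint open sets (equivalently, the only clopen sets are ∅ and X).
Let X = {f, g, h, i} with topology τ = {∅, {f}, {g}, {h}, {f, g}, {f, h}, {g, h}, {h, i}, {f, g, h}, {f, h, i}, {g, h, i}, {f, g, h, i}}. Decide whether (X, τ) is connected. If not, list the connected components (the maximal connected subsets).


(X, τ) is disconnected; components = [{f}, {g}, {h, i}].

Find clopen sets (U ∈ τ with X ∖ U ∈ τ):
  U = ∅, X ∖ U = {f, g, h, i} — both open, so U is clopen.
  U = {f}, X ∖ U = {g, h, i} — both open, so U is clopen.
  U = {g}, X ∖ U = {f, h, i} — both open, so U is clopen.
  U = {f, g}, X ∖ U = {h, i} — both open, so U is clopen.
  U = {h, i}, X ∖ U = {f, g} — both open, so U is clopen.
  U = {f, h, i}, X ∖ U = {g} — both open, so U is clopen.
  U = {g, h, i}, X ∖ U = {f} — both open, so U is clopen.
  U = {f, g, h, i}, X ∖ U = ∅ — both open, so U is clopen.
Nontrivial clopen(s) exist: e.g. {f}. So (X, τ) is disconnected.
Compute connected components by grouping points that agree on all clopens:
  component: {f}
  component: {g}
  component: {h, i}


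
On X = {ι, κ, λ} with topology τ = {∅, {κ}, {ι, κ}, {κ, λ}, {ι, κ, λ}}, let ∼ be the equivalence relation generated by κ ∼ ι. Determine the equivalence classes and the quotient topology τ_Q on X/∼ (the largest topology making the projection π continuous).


X/∼ = {[ι=κ], [λ]}; |τ_Q| = 3.

Equivalence classes: [ι=κ], [λ].
Quotient map π: X → X/∼ sends ι ↦ [ι=κ], κ ↦ [ι=κ], λ ↦ [λ].
For each subset V ⊆ X/∼, compute π^{-1}(V) ⊆ X and check whether π^{-1}(V) ∈ τ. V is open in τ_Q iff π^{-1}(V) ∈ τ.
  V = {}: π^{-1}(V) = ∅ ∈ τ ✓.
  V = {[ι=κ]}: π^{-1}(V) = {ι, κ} ∈ τ ✓.
  V = {[λ]}: π^{-1}(V) = {λ} ∉ τ ✗.
  V = {[ι=κ], [λ]}: π^{-1}(V) = {ι, κ, λ} ∈ τ ✓.
Open sets in the quotient: τ_Q = {{}, {[ι=κ]}, {[ι=κ], [λ]}} (3 elements).


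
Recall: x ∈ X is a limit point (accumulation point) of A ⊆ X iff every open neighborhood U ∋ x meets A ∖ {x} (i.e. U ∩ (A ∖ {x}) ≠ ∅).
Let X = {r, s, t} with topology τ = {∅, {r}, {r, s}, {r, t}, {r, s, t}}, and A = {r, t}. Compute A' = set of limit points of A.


A' = {s, t}

For each x ∈ X, list the open sets U ∈ τ with x ∈ U, then check whether U ∩ (A ∖ {x}) ≠ ∅ for every such U.
  x = r: open {r} ∋ x has {r} ∩ (A ∖ {r}) = ∅, so x is NOT a limit point.
  x = s: opens ∋ x are {r, s}, {r, s, t}; each meets A ∖ {s}, so x IS a limit point.
  x = t: opens ∋ x are {r, t}, {r, s, t}; each meets A ∖ {t}, so x IS a limit point.
Collecting: A' = {s, t}.


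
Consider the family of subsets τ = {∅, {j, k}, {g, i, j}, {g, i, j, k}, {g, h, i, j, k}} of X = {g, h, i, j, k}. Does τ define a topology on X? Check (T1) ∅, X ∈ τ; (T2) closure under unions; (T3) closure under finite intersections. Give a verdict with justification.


τ is NOT a topology on X.

Axiom (T1): ∅ ∈ τ? Yes; X ∈ τ? Yes.
Axiom (T2/T3): check pairwise unions and intersections of members of τ.
Counterexample for (T3): {j, k} ∩ {g, i, j} = {j} ∉ τ. Therefore τ is NOT a topology.


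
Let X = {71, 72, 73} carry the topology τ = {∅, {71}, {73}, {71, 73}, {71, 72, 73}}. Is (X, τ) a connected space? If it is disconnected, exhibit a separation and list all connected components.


(X, τ) is connected.

Find clopen sets (U ∈ τ with X ∖ U ∈ τ):
  U = ∅, X ∖ U = {71, 72, 73} — both open, so U is clopen.
  U = {71, 72, 73}, X ∖ U = ∅ — both open, so U is clopen.
Only trivial clopens (∅ and X) exist, so (X, τ) is connected.
Compute connected components by grouping points that agree on all clopens:
  component: {71, 72, 73}


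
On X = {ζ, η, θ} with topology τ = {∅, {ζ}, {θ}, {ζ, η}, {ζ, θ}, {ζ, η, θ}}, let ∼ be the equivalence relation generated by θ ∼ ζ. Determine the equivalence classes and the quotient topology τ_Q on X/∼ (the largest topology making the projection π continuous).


X/∼ = {[ζ=θ], [η]}; |τ_Q| = 3.

Equivalence classes: [ζ=θ], [η].
Quotient map π: X → X/∼ sends ζ ↦ [ζ=θ], η ↦ [η], θ ↦ [ζ=θ].
For each subset V ⊆ X/∼, compute π^{-1}(V) ⊆ X and check whether π^{-1}(V) ∈ τ. V is open in τ_Q iff π^{-1}(V) ∈ τ.
  V = {}: π^{-1}(V) = ∅ ∈ τ ✓.
  V = {[ζ=θ]}: π^{-1}(V) = {ζ, θ} ∈ τ ✓.
  V = {[η]}: π^{-1}(V) = {η} ∉ τ ✗.
  V = {[ζ=θ], [η]}: π^{-1}(V) = {ζ, η, θ} ∈ τ ✓.
Open sets in the quotient: τ_Q = {{}, {[ζ=θ]}, {[ζ=θ], [η]}} (3 elements).


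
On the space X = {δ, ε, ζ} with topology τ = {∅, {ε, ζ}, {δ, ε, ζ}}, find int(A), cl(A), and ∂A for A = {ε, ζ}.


int(A) = {ε, ζ}, cl(A) = {δ, ε, ζ}, ∂A = {δ}.

Closed sets in (X, τ) are complements of opens:
  closed(X, τ) = {∅, {δ}, {δ, ε, ζ}}.
int(A) = ⋃ {U ∈ τ : U ⊆ A}. Opens contained in A: ∅, {ε, ζ}.
Taking the union of these: int(A) = {ε, ζ}.
cl(A) = ⋂ {C closed : A ⊆ C}. Closed sets containing A: {δ, ε, ζ}.
Intersecting these: cl(A) = {δ, ε, ζ}.
∂A = cl(A) ∖ int(A) = {δ, ε, ζ} ∖ {ε, ζ} = {δ}.


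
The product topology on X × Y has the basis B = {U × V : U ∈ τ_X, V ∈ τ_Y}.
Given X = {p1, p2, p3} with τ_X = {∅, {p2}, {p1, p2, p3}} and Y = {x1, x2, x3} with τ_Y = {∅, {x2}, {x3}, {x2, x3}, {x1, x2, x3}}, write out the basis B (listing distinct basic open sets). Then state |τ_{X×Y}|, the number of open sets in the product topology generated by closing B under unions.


Basis B = {∅ × ∅, {p2} × {x2}, {p2} × {x3}, {p2} × {x2, x3}, {p1, p2, p3} × {x2}, {p1, p2, p3} × {x3}, {p2} × {x1, x2, x3}, {p1, p2, p3} × {x2, x3}, {p1, p2, p3} × {x1, x2, x3}}; |τ_{X×Y}| = 14.

Enumerate products U × V with U ∈ τ_X, V ∈ τ_Y (deduplicated):
  ∅ × ∅ = {} (∅)
  {p2} × {x2} = {(p2,x2)}
  {p2} × {x3} = {(p2,x3)}
  {p2} × {x2, x3} = {(p2,x2), (p2,x3)}
  {p1, p2, p3} × {x2} = {(p1,x2), (p2,x2), (p3,x2)}
  {p1, p2, p3} × {x3} = {(p1,x3), (p2,x3), (p3,x3)}
  {p2} × {x1, x2, x3} = {(p2,x1), (p2,x2), (p2,x3)}
  {p1, p2, p3} × {x2, x3} = {(p1,x2), (p1,x3), (p2,x2), (p2,x3), (p3,x2), (p3,x3)}
  {p1, p2, p3} × {x1, x2, x3} = {(p1,x1), (p1,x2), (p1,x3), (p2,x1), (p2,x2), (p2,x3), (p3,x1), (p3,x2), (p3,x3)}
These 9 distinct sets form the basis B.
Close under arbitrary unions to get τ_{X×Y}; counting gives |τ_{X×Y}| = 14.


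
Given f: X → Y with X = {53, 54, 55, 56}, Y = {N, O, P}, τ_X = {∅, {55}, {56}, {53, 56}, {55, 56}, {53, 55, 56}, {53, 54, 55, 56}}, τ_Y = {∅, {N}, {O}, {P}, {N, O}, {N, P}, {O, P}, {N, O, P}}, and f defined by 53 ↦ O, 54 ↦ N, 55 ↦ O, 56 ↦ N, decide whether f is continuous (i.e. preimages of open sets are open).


f is NOT continuous.

Compute f^{-1}(U) for each U ∈ τ_Y:
  U = ∅: f^{-1}(U) = ∅ ∈ τ_X ✓.
  U = {N}: f^{-1}(U) = {54, 56} ∉ τ_X ✗.
  U = {O}: f^{-1}(U) = {53, 55} ∉ τ_X ✗.
  U = {P}: f^{-1}(U) = ∅ ∈ τ_X ✓.
  U = {N, O}: f^{-1}(U) = {53, 54, 55, 56} ∈ τ_X ✓.
  U = {N, P}: f^{-1}(U) = {54, 56} ∉ τ_X ✗.
  U = {O, P}: f^{-1}(U) = {53, 55} ∉ τ_X ✗.
  U = {N, O, P}: f^{-1}(U) = {53, 54, 55, 56} ∈ τ_X ✓.
Found U = {N} with f^{-1}(U) = {54, 56} not in τ_X. Therefore f is NOT continuous.


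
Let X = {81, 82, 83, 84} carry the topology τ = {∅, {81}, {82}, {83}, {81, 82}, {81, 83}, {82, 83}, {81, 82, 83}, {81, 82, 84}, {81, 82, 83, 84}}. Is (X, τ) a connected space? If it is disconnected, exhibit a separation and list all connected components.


(X, τ) is disconnected; components = [{83}, {81, 82, 84}].

Find clopen sets (U ∈ τ with X ∖ U ∈ τ):
  U = ∅, X ∖ U = {81, 82, 83, 84} — both open, so U is clopen.
  U = {83}, X ∖ U = {81, 82, 84} — both open, so U is clopen.
  U = {81, 82, 84}, X ∖ U = {83} — both open, so U is clopen.
  U = {81, 82, 83, 84}, X ∖ U = ∅ — both open, so U is clopen.
Nontrivial clopen(s) exist: e.g. {83}. So (X, τ) is disconnected.
Compute connected components by grouping points that agree on all clopens:
  component: {83}
  component: {81, 82, 84}


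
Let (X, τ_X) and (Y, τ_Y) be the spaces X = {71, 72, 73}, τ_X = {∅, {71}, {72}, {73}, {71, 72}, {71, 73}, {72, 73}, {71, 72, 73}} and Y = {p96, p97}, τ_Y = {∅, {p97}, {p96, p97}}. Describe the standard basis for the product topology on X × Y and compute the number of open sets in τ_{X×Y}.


Basis B = {∅ × ∅, {71} × {p97}, {72} × {p97}, {73} × {p97}, {71} × {p96, p97}, {71, 72} × {p97}, {71, 73} × {p97}, {72} × {p96, p97}, {72, 73} × {p97}, {73} × {p96, p97}, {71, 72, 73} × {p97}, {71, 72} × {p96, p97}, {71, 73} × {p96, p97}, {72, 73} × {p96, p97}, {71, 72, 73} × {p96, p97}}; |τ_{X×Y}| = 27.

Enumerate products U × V with U ∈ τ_X, V ∈ τ_Y (deduplicated):
  ∅ × ∅ = {} (∅)
  {71} × {p97} = {(71,p97)}
  {72} × {p97} = {(72,p97)}
  {73} × {p97} = {(73,p97)}
  {71} × {p96, p97} = {(71,p96), (71,p97)}
  {71, 72} × {p97} = {(71,p97), (72,p97)}
  {71, 73} × {p97} = {(71,p97), (73,p97)}
  {72} × {p96, p97} = {(72,p96), (72,p97)}
  {72, 73} × {p97} = {(72,p97), (73,p97)}
  {73} × {p96, p97} = {(73,p96), (73,p97)}
  {71, 72, 73} × {p97} = {(71,p97), (72,p97), (73,p97)}
  {71, 72} × {p96, p97} = {(71,p96), (71,p97), (72,p96), (72,p97)}
  {71, 73} × {p96, p97} = {(71,p96), (71,p97), (73,p96), (73,p97)}
  {72, 73} × {p96, p97} = {(72,p96), (72,p97), (73,p96), (73,p97)}
  {71, 72, 73} × {p96, p97} = {(71,p96), (71,p97), (72,p96), (72,p97), (73,p96), (73,p97)}
These 15 distinct sets form the basis B.
Close under arbitrary unions to get τ_{X×Y}; counting gives |τ_{X×Y}| = 27.


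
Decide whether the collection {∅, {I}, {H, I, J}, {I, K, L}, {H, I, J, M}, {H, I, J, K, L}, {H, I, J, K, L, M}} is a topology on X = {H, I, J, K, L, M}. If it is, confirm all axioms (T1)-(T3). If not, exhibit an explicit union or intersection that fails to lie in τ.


τ IS a topology on X.

Axiom (T1): ∅ ∈ τ? Yes; X ∈ τ? Yes.
Axiom (T2/T3): check pairwise unions and intersections of members of τ.
All pairwise intersections and unions checked — each lies in τ. Therefore τ satisfies (T1), (T2), (T3): it IS a topology on X.


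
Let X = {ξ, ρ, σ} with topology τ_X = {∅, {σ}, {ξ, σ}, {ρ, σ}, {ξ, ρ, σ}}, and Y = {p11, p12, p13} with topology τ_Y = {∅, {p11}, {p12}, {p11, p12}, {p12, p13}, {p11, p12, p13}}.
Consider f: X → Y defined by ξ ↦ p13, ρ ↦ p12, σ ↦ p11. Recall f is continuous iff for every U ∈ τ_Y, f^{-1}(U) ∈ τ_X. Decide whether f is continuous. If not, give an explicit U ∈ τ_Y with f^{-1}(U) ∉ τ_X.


f is NOT continuous.

Compute f^{-1}(U) for each U ∈ τ_Y:
  U = ∅: f^{-1}(U) = ∅ ∈ τ_X ✓.
  U = {p11}: f^{-1}(U) = {σ} ∈ τ_X ✓.
  U = {p12}: f^{-1}(U) = {ρ} ∉ τ_X ✗.
  U = {p11, p12}: f^{-1}(U) = {ρ, σ} ∈ τ_X ✓.
  U = {p12, p13}: f^{-1}(U) = {ξ, ρ} ∉ τ_X ✗.
  U = {p11, p12, p13}: f^{-1}(U) = {ξ, ρ, σ} ∈ τ_X ✓.
Found U = {p12} with f^{-1}(U) = {ρ} not in τ_X. Therefore f is NOT continuous.


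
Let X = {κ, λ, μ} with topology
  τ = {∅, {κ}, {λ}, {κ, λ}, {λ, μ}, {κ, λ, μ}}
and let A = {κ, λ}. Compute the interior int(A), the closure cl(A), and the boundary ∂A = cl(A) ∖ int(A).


int(A) = {κ, λ}, cl(A) = {κ, λ, μ}, ∂A = {μ}.

Closed sets in (X, τ) are complements of opens:
  closed(X, τ) = {∅, {κ}, {μ}, {κ, μ}, {λ, μ}, {κ, λ, μ}}.
int(A) = ⋃ {U ∈ τ : U ⊆ A}. Opens contained in A: ∅, {κ}, {λ}, {κ, λ}.
Taking the union of these: int(A) = {κ, λ}.
cl(A) = ⋂ {C closed : A ⊆ C}. Closed sets containing A: {κ, λ, μ}.
Intersecting these: cl(A) = {κ, λ, μ}.
∂A = cl(A) ∖ int(A) = {κ, λ, μ} ∖ {κ, λ} = {μ}.


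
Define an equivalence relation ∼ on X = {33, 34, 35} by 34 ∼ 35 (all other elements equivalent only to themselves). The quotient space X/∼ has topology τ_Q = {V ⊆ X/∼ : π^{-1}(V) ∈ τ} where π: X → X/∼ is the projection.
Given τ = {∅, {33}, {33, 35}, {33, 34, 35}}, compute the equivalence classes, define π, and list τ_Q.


X/∼ = {[33], [34=35]}; |τ_Q| = 3.

Equivalence classes: [33], [34=35].
Quotient map π: X → X/∼ sends 33 ↦ [33], 34 ↦ [34=35], 35 ↦ [34=35].
For each subset V ⊆ X/∼, compute π^{-1}(V) ⊆ X and check whether π^{-1}(V) ∈ τ. V is open in τ_Q iff π^{-1}(V) ∈ τ.
  V = {}: π^{-1}(V) = ∅ ∈ τ ✓.
  V = {[33]}: π^{-1}(V) = {33} ∈ τ ✓.
  V = {[34=35]}: π^{-1}(V) = {34, 35} ∉ τ ✗.
  V = {[33], [34=35]}: π^{-1}(V) = {33, 34, 35} ∈ τ ✓.
Open sets in the quotient: τ_Q = {{}, {[33]}, {[33], [34=35]}} (3 elements).
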